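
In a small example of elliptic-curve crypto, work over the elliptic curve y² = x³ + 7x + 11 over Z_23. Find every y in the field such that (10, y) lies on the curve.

x³ + 7x + 11 = 1081 ≡ 0 (mod 23).
Only y = 0 satisfies y² ≡ 0.

0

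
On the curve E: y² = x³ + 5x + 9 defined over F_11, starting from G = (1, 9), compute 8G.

(1, 9)

Repeated addition: build up to 8G.
2G: tangent at (1, 9): λ = (3·1² + 5)/(2·9) ≡ 8/7. 7⁻¹ ≡ 8 (mod 11), so λ ≡ 8·8 ≡ 9.
  x = λ² - 1 - 1 = 81 - 2 ≡ 2; y = λ·(1 - 2) - 9 ≡ 4. → (2, 4)
3G: (2, 4) + (1, 9). λ = (9 - 4)/(1 - 2) ≡ 5/10 mod 11. 10⁻¹ ≡ 10 (mod 11) since 10·10 = 100 ≡ 1, so λ ≡ 6.
  x = λ² - 2 - 1 = 36 - 3 ≡ 0; y = λ·(2 - 0) - 4 ≡ 8. → (0, 8)
4G: (0, 8) + (1, 9). λ = (9 - 8)/(1 - 0) ≡ 1/1 mod 11. 1⁻¹ ≡ 1 (mod 11), so λ ≡ 1.
  x = λ² - 0 - 1 = 1 - 1 ≡ 0; y = λ·(0 - 0) - 8 ≡ 3. → (0, 3)
5G: (0, 3) + (1, 9). λ = (9 - 3)/(1 - 0) ≡ 6/1 mod 11. 1⁻¹ ≡ 1 (mod 11), so λ ≡ 6.
  x = λ² - 0 - 1 = 36 - 1 ≡ 2; y = λ·(0 - 2) - 3 ≡ 7. → (2, 7)
6G: (2, 7) + (1, 9). λ = (9 - 7)/(1 - 2) ≡ 2/10 mod 11. 10⁻¹ ≡ 10 (mod 11), so λ ≡ 9.
  x = λ² - 2 - 1 = 81 - 3 ≡ 1; y = λ·(2 - 1) - 7 ≡ 2. → (1, 2)
7G: (1, 2) + (1, 9): same x and y₁ ≡ -y₂, so the sum is the point at infinity.
8G: the point at infinity + (1, 9) = (1, 9) (identity).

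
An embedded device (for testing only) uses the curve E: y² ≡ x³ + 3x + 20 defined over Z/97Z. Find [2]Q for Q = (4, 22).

tangent at (4, 22): λ = (3·4² + 3)/(2·22) ≡ 51/44. 44⁻¹ ≡ 86 (mod 97) since 44·86 = 3784 ≡ 1, so λ ≡ 51·86 ≡ 21.
  x = λ² - 4 - 4 = 441 - 8 ≡ 45; y = λ·(4 - 45) - 22 ≡ 87. → (45, 87)

(45, 87)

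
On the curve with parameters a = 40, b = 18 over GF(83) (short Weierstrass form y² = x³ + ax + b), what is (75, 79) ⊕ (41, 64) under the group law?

(54, 45)

(75, 79) + (41, 64). λ = (64 - 79)/(41 - 75) ≡ 68/49 mod 83. 49⁻¹ ≡ 61 (mod 83) since 49·61 = 2989 ≡ 1, so λ ≡ 81.
  x = λ² - 75 - 41 = 6561 - 116 ≡ 54; y = λ·(75 - 54) - 79 ≡ 45. → (54, 45)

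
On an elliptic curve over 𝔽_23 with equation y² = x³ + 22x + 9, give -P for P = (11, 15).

(11, 8)

-(11, 15) = (11, -15 mod 23) = (11, 8).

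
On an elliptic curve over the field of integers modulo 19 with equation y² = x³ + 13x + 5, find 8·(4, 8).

(1, 0)

Write P = (4, 8).
Double-and-add on 8 = (1000)₂. Start with P = (4, 8) for the leading 1-bit.
double: tangent at (4, 8): λ = (3·4² + 13)/(2·8) ≡ 4/16. 16⁻¹ ≡ 6 (mod 19), so λ ≡ 4·6 ≡ 5.
  x = λ² - 4 - 4 = 25 - 8 ≡ 17; y = λ·(4 - 17) - 8 ≡ 3. → (17, 3)
double: tangent at (17, 3): λ = (3·17² + 13)/(2·3) ≡ 6/6. 6⁻¹ ≡ 16 (mod 19) since 6·16 = 96 ≡ 1, so λ ≡ 6·16 ≡ 1.
  x = λ² - 17 - 17 = 1 - 34 ≡ 5; y = λ·(17 - 5) - 3 ≡ 9. → (5, 9)
double: tangent at (5, 9): λ = (3·5² + 13)/(2·9) ≡ 12/18. 18⁻¹ ≡ 18 (mod 19) since 18·18 = 324 ≡ 1, so λ ≡ 12·18 ≡ 7.
  x = λ² - 5 - 5 = 49 - 10 ≡ 1; y = λ·(5 - 1) - 9 ≡ 0. → (1, 0)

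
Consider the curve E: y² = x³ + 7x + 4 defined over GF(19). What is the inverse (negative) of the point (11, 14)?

(11, 5)

-(11, 14) = (11, -14 mod 19) = (11, 5).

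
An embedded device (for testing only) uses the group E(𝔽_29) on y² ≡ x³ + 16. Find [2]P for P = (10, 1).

(5, 24)

tangent at (10, 1): λ = (3·10² + 0)/(2·1) ≡ 10/2. 2⁻¹ ≡ 15 (mod 29), so λ ≡ 10·15 ≡ 5.
  x = λ² - 10 - 10 = 25 - 20 ≡ 5; y = λ·(10 - 5) - 1 ≡ 24. → (5, 24)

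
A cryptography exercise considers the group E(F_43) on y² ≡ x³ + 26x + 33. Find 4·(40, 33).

(1, 19)

Write G = (40, 33).
Double-and-add on 4 = (100)₂. Start with G = (40, 33) for the leading 1-bit.
double: tangent at (40, 33): λ = (3·40² + 26)/(2·33) ≡ 10/23. 23⁻¹ ≡ 15 (mod 43) since 23·15 = 345 ≡ 1, so λ ≡ 10·15 ≡ 21.
  x = λ² - 40 - 40 = 441 - 80 ≡ 17; y = λ·(40 - 17) - 33 ≡ 20. → (17, 20)
double: tangent at (17, 20): λ = (3·17² + 26)/(2·20) ≡ 33/40. 40⁻¹ ≡ 14 (mod 43) since 40·14 = 560 ≡ 1, so λ ≡ 33·14 ≡ 32.
  x = λ² - 17 - 17 = 1024 - 34 ≡ 1; y = λ·(17 - 1) - 20 ≡ 19. → (1, 19)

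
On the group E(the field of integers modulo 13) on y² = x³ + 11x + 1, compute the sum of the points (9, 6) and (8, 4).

(0, 12)

(9, 6) + (8, 4). λ = (4 - 6)/(8 - 9) ≡ 11/12 mod 13. 12⁻¹ ≡ 12 (mod 13), so λ ≡ 2.
  x = λ² - 9 - 8 = 4 - 17 ≡ 0; y = λ·(9 - 0) - 6 ≡ 12. → (0, 12)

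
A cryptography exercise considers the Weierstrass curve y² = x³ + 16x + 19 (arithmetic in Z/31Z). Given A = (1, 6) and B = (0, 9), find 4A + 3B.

(11, 10)

First 4A:
Repeated addition: build up to 4A.
2A: tangent at (1, 6): λ = (3·1² + 16)/(2·6) ≡ 19/12. 12⁻¹ ≡ 13 (mod 31), so λ ≡ 19·13 ≡ 30.
  x = λ² - 1 - 1 = 900 - 2 ≡ 30; y = λ·(1 - 30) - 6 ≡ 23. → (30, 23)
3A: (30, 23) + (1, 6). λ = (6 - 23)/(1 - 30) ≡ 14/2 mod 31. 2⁻¹ ≡ 16 (mod 31), so λ ≡ 7.
  x = λ² - 30 - 1 = 49 - 31 ≡ 18; y = λ·(30 - 18) - 23 ≡ 30. → (18, 30)
4A: (18, 30) + (1, 6). λ = (6 - 30)/(1 - 18) ≡ 7/14 mod 31. 14⁻¹ ≡ 20 (mod 31) since 14·20 = 280 ≡ 1, so λ ≡ 16.
  x = λ² - 18 - 1 = 256 - 19 ≡ 20; y = λ·(18 - 20) - 30 ≡ 0. → (20, 0)
4A = (20, 0).
Next 3B:
Repeated addition: build up to 3B.
2B: tangent at (0, 9): λ = (3·0² + 16)/(2·9) ≡ 16/18. 18⁻¹ ≡ 19 (mod 31) since 18·19 = 342 ≡ 1, so λ ≡ 16·19 ≡ 25.
  x = λ² - 0 - 0 = 625 - 0 ≡ 5; y = λ·(0 - 5) - 9 ≡ 21. → (5, 21)
3B: (5, 21) + (0, 9). λ = (9 - 21)/(0 - 5) ≡ 19/26 mod 31. 26⁻¹ ≡ 6 (mod 31) since 26·6 = 156 ≡ 1, so λ ≡ 21.
  x = λ² - 5 - 0 = 441 - 5 ≡ 2; y = λ·(5 - 2) - 21 ≡ 11. → (2, 11)
3B = (2, 11).
Finally 4A + 3B:
(20, 0) + (2, 11). λ = (11 - 0)/(2 - 20) ≡ 11/13 mod 31. 13⁻¹ ≡ 12 (mod 31) since 13·12 = 156 ≡ 1, so λ ≡ 8.
  x = λ² - 20 - 2 = 64 - 22 ≡ 11; y = λ·(20 - 11) - 0 ≡ 10. → (11, 10)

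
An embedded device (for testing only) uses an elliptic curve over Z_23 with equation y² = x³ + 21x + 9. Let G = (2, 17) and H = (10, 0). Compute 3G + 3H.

First 3G:
Repeated addition: build up to 3G.
2G: tangent at (2, 17): λ = (3·2² + 21)/(2·17) ≡ 10/11. 11⁻¹ ≡ 21 (mod 23) since 11·21 = 231 ≡ 1, so λ ≡ 10·21 ≡ 3.
  x = λ² - 2 - 2 = 9 - 4 ≡ 5; y = λ·(2 - 5) - 17 ≡ 20. → (5, 20)
3G: (5, 20) + (2, 17). λ = (17 - 20)/(2 - 5) ≡ 20/20 mod 23. 20⁻¹ ≡ 15 (mod 23) since 20·15 = 300 ≡ 1, so λ ≡ 1.
  x = λ² - 5 - 2 = 1 - 7 ≡ 17; y = λ·(5 - 17) - 20 ≡ 14. → (17, 14)
3G = (17, 14).
Next 3H:
Repeated addition: build up to 3H.
2H: (10, 0) + (10, 0): same x and y₁ ≡ -y₂, so the sum is O.
3H: O + (10, 0) = (10, 0) (identity).
3H = (10, 0).
Finally 3G + 3H:
(17, 14) + (10, 0). λ = (0 - 14)/(10 - 17) ≡ 9/16 mod 23. 16⁻¹ ≡ 13 (mod 23) since 16·13 = 208 ≡ 1, so λ ≡ 2.
  x = λ² - 17 - 10 = 4 - 27 ≡ 0; y = λ·(17 - 0) - 14 ≡ 20. → (0, 20)

(0, 20)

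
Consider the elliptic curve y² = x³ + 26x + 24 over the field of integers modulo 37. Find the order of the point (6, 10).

2P: tangent at (6, 10): λ = (3·6² + 26)/(2·10) ≡ 23/20. 20⁻¹ ≡ 13 (mod 37), so λ ≡ 23·13 ≡ 3.
  x = λ² - 6 - 6 = 9 - 12 ≡ 34; y = λ·(6 - 34) - 10 ≡ 17. → (34, 17)
3P: (34, 17) + (6, 10). λ = (10 - 17)/(6 - 34) ≡ 30/9 mod 37. 9⁻¹ ≡ 33 (mod 37), so λ ≡ 28.
  x = λ² - 34 - 6 = 784 - 40 ≡ 4; y = λ·(34 - 4) - 17 ≡ 9. → (4, 9)
4P: (4, 9) + (6, 10). λ = (10 - 9)/(6 - 4) ≡ 1/2 mod 37. 2⁻¹ ≡ 19 (mod 37), so λ ≡ 19.
  x = λ² - 4 - 6 = 361 - 10 ≡ 18; y = λ·(4 - 18) - 9 ≡ 21. → (18, 21)
5P: (18, 21) + (6, 10). λ = (10 - 21)/(6 - 18) ≡ 26/25 mod 37. 25⁻¹ ≡ 3 (mod 37), so λ ≡ 4.
  x = λ² - 18 - 6 = 16 - 24 ≡ 29; y = λ·(18 - 29) - 21 ≡ 9. → (29, 9)
6P: (29, 9) + (6, 10). λ = (10 - 9)/(6 - 29) ≡ 1/14 mod 37. 14⁻¹ ≡ 8 (mod 37), so λ ≡ 8.
  x = λ² - 29 - 6 = 64 - 35 ≡ 29; y = λ·(29 - 29) - 9 ≡ 28. → (29, 28)
7P: (29, 28) + (6, 10). λ = (10 - 28)/(6 - 29) ≡ 19/14 mod 37. 14⁻¹ ≡ 8 (mod 37), so λ ≡ 4.
  x = λ² - 29 - 6 = 16 - 35 ≡ 18; y = λ·(29 - 18) - 28 ≡ 16. → (18, 16)
8P: (18, 16) + (6, 10). λ = (10 - 16)/(6 - 18) ≡ 31/25 mod 37. 25⁻¹ ≡ 3 (mod 37) since 25·3 = 75 ≡ 1, so λ ≡ 19.
  x = λ² - 18 - 6 = 361 - 24 ≡ 4; y = λ·(18 - 4) - 16 ≡ 28. → (4, 28)
9P: (4, 28) + (6, 10). λ = (10 - 28)/(6 - 4) ≡ 19/2 mod 37. 2⁻¹ ≡ 19 (mod 37) since 2·19 = 38 ≡ 1, so λ ≡ 28.
  x = λ² - 4 - 6 = 784 - 10 ≡ 34; y = λ·(4 - 34) - 28 ≡ 20. → (34, 20)
10P: (34, 20) + (6, 10). λ = (10 - 20)/(6 - 34) ≡ 27/9 mod 37. 9⁻¹ ≡ 33 (mod 37) since 9·33 = 297 ≡ 1, so λ ≡ 3.
  x = λ² - 34 - 6 = 9 - 40 ≡ 6; y = λ·(34 - 6) - 20 ≡ 27. → (6, 27)
11P: (6, 27) + (6, 10): same x and y₁ ≡ -y₂, so the sum is ∞.
11P = ∞, so the order is 11.

11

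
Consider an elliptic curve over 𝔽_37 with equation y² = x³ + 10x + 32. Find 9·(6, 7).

(34, 7)

Write G = (6, 7).
Repeated addition: build up to 9G.
2G: tangent at (6, 7): λ = (3·6² + 10)/(2·7) ≡ 7/14. 14⁻¹ ≡ 8 (mod 37) since 14·8 = 112 ≡ 1, so λ ≡ 7·8 ≡ 19.
  x = λ² - 6 - 6 = 361 - 12 ≡ 16; y = λ·(6 - 16) - 7 ≡ 25. → (16, 25)
3G: (16, 25) + (6, 7). λ = (7 - 25)/(6 - 16) ≡ 19/27 mod 37. 27⁻¹ ≡ 11 (mod 37), so λ ≡ 24.
  x = λ² - 16 - 6 = 576 - 22 ≡ 36; y = λ·(16 - 36) - 25 ≡ 13. → (36, 13)
4G: (36, 13) + (6, 7). λ = (7 - 13)/(6 - 36) ≡ 31/7 mod 37. 7⁻¹ ≡ 16 (mod 37), so λ ≡ 15.
  x = λ² - 36 - 6 = 225 - 42 ≡ 35; y = λ·(36 - 35) - 13 ≡ 2. → (35, 2)
5G: (35, 2) + (6, 7). λ = (7 - 2)/(6 - 35) ≡ 5/8 mod 37. 8⁻¹ ≡ 14 (mod 37) since 8·14 = 112 ≡ 1, so λ ≡ 33.
  x = λ² - 35 - 6 = 1089 - 41 ≡ 12; y = λ·(35 - 12) - 2 ≡ 17. → (12, 17)
6G: (12, 17) + (6, 7). λ = (7 - 17)/(6 - 12) ≡ 27/31 mod 37. 31⁻¹ ≡ 6 (mod 37), so λ ≡ 14.
  x = λ² - 12 - 6 = 196 - 18 ≡ 30; y = λ·(12 - 30) - 17 ≡ 27. → (30, 27)
7G: (30, 27) + (6, 7). λ = (7 - 27)/(6 - 30) ≡ 17/13 mod 37. 13⁻¹ ≡ 20 (mod 37) since 13·20 = 260 ≡ 1, so λ ≡ 7.
  x = λ² - 30 - 6 = 49 - 36 ≡ 13; y = λ·(30 - 13) - 27 ≡ 18. → (13, 18)
8G: (13, 18) + (6, 7). λ = (7 - 18)/(6 - 13) ≡ 26/30 mod 37. 30⁻¹ ≡ 21 (mod 37) since 30·21 = 630 ≡ 1, so λ ≡ 28.
  x = λ² - 13 - 6 = 784 - 19 ≡ 25; y = λ·(13 - 25) - 18 ≡ 16. → (25, 16)
9G: (25, 16) + (6, 7). λ = (7 - 16)/(6 - 25) ≡ 28/18 mod 37. 18⁻¹ ≡ 35 (mod 37) since 18·35 = 630 ≡ 1, so λ ≡ 18.
  x = λ² - 25 - 6 = 324 - 31 ≡ 34; y = λ·(25 - 34) - 16 ≡ 7. → (34, 7)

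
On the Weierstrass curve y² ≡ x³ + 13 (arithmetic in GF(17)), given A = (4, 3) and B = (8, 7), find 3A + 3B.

(8, 7)

First 3A:
Repeated addition: build up to 3A.
2A: tangent at (4, 3): λ = (3·4² + 0)/(2·3) ≡ 14/6. 6⁻¹ ≡ 3 (mod 17), so λ ≡ 14·3 ≡ 8.
  x = λ² - 4 - 4 = 64 - 8 ≡ 5; y = λ·(4 - 5) - 3 ≡ 6. → (5, 6)
3A: (5, 6) + (4, 3). λ = (3 - 6)/(4 - 5) ≡ 14/16 mod 17. 16⁻¹ ≡ 16 (mod 17), so λ ≡ 3.
  x = λ² - 5 - 4 = 9 - 9 ≡ 0; y = λ·(5 - 0) - 6 ≡ 9. → (0, 9)
3A = (0, 9).
Next 3B:
Repeated addition: build up to 3B.
2B: tangent at (8, 7): λ = (3·8² + 0)/(2·7) ≡ 5/14. 14⁻¹ ≡ 11 (mod 17) since 14·11 = 154 ≡ 1, so λ ≡ 5·11 ≡ 4.
  x = λ² - 8 - 8 = 16 - 16 ≡ 0; y = λ·(8 - 0) - 7 ≡ 8. → (0, 8)
3B: (0, 8) + (8, 7). λ = (7 - 8)/(8 - 0) ≡ 16/8 mod 17. 8⁻¹ ≡ 15 (mod 17), so λ ≡ 2.
  x = λ² - 0 - 8 = 4 - 8 ≡ 13; y = λ·(0 - 13) - 8 ≡ 0. → (13, 0)
3B = (13, 0).
Finally 3A + 3B:
(0, 9) + (13, 0). λ = (0 - 9)/(13 - 0) ≡ 8/13 mod 17. 13⁻¹ ≡ 4 (mod 17), so λ ≡ 15.
  x = λ² - 0 - 13 = 225 - 13 ≡ 8; y = λ·(0 - 8) - 9 ≡ 7. → (8, 7)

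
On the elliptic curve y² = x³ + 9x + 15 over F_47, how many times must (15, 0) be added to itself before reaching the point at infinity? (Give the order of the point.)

2P: (15, 0) + (15, 0): same x and y₁ ≡ -y₂, so the sum is the point at infinity.
2P = the point at infinity, so the order is 2.

2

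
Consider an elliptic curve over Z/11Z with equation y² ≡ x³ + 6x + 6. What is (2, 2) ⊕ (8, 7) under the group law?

(2, 2) + (8, 7). λ = (7 - 2)/(8 - 2) ≡ 5/6 mod 11. 6⁻¹ ≡ 2 (mod 11), so λ ≡ 10.
  x = λ² - 2 - 8 = 100 - 10 ≡ 2; y = λ·(2 - 2) - 2 ≡ 9. → (2, 9)

(2, 9)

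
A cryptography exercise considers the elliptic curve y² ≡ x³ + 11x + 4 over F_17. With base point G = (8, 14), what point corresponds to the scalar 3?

Repeated addition: build up to 3G.
2G: tangent at (8, 14): λ = (3·8² + 11)/(2·14) ≡ 16/11. 11⁻¹ ≡ 14 (mod 17), so λ ≡ 16·14 ≡ 3.
  x = λ² - 8 - 8 = 9 - 16 ≡ 10; y = λ·(8 - 10) - 14 ≡ 14. → (10, 14)
3G: (10, 14) + (8, 14). λ = (14 - 14)/(8 - 10) ≡ 0/15 mod 17. 15⁻¹ ≡ 8 (mod 17), so λ ≡ 0.
  x = λ² - 10 - 8 = 0 - 18 ≡ 16; y = λ·(10 - 16) - 14 ≡ 3. → (16, 3)

(16, 3)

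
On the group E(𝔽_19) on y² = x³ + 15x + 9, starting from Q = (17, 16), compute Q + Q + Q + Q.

Repeated addition: build up to 4Q.
2Q: tangent at (17, 16): λ = (3·17² + 15)/(2·16) ≡ 8/13. 13⁻¹ ≡ 3 (mod 19) since 13·3 = 39 ≡ 1, so λ ≡ 8·3 ≡ 5.
  x = λ² - 17 - 17 = 25 - 34 ≡ 10; y = λ·(17 - 10) - 16 ≡ 0. → (10, 0)
3Q: (10, 0) + (17, 16). λ = (16 - 0)/(17 - 10) ≡ 16/7 mod 19. 7⁻¹ ≡ 11 (mod 19), so λ ≡ 5.
  x = λ² - 10 - 17 = 25 - 27 ≡ 17; y = λ·(10 - 17) - 0 ≡ 3. → (17, 3)
4Q: (17, 3) + (17, 16): same x and y₁ ≡ -y₂, so the sum is the point at infinity.

O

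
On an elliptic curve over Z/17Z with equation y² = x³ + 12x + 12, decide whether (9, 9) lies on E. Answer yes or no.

no

y² = 9² ≡ 13; x³ + 12x + 12 = 849 ≡ 16 (mod 17). 13 ≠ 16.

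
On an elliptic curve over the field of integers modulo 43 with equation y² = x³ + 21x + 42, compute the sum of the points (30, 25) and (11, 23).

(30, 25) + (11, 23). λ = (23 - 25)/(11 - 30) ≡ 41/24 mod 43. 24⁻¹ ≡ 9 (mod 43) since 24·9 = 216 ≡ 1, so λ ≡ 25.
  x = λ² - 30 - 11 = 625 - 41 ≡ 25; y = λ·(30 - 25) - 25 ≡ 14. → (25, 14)

(25, 14)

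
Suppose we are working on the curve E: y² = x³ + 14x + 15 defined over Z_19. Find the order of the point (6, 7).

8

2P: tangent at (6, 7): λ = (3·6² + 14)/(2·7) ≡ 8/14. 14⁻¹ ≡ 15 (mod 19), so λ ≡ 8·15 ≡ 6.
  x = λ² - 6 - 6 = 36 - 12 ≡ 5; y = λ·(6 - 5) - 7 ≡ 18. → (5, 18)
3P: (5, 18) + (6, 7). λ = (7 - 18)/(6 - 5) ≡ 8/1 mod 19. 1⁻¹ ≡ 1 (mod 19), so λ ≡ 8.
  x = λ² - 5 - 6 = 64 - 11 ≡ 15; y = λ·(5 - 15) - 18 ≡ 16. → (15, 16)
4P: (15, 16) + (6, 7). λ = (7 - 16)/(6 - 15) ≡ 10/10 mod 19. 10⁻¹ ≡ 2 (mod 19), so λ ≡ 1.
  x = λ² - 15 - 6 = 1 - 21 ≡ 18; y = λ·(15 - 18) - 16 ≡ 0. → (18, 0)
5P: (18, 0) + (6, 7). λ = (7 - 0)/(6 - 18) ≡ 7/7 mod 19. 7⁻¹ ≡ 11 (mod 19) since 7·11 = 77 ≡ 1, so λ ≡ 1.
  x = λ² - 18 - 6 = 1 - 24 ≡ 15; y = λ·(18 - 15) - 0 ≡ 3. → (15, 3)
6P: (15, 3) + (6, 7). λ = (7 - 3)/(6 - 15) ≡ 4/10 mod 19. 10⁻¹ ≡ 2 (mod 19) since 10·2 = 20 ≡ 1, so λ ≡ 8.
  x = λ² - 15 - 6 = 64 - 21 ≡ 5; y = λ·(15 - 5) - 3 ≡ 1. → (5, 1)
7P: (5, 1) + (6, 7). λ = (7 - 1)/(6 - 5) ≡ 6/1 mod 19. 1⁻¹ ≡ 1 (mod 19), so λ ≡ 6.
  x = λ² - 5 - 6 = 36 - 11 ≡ 6; y = λ·(5 - 6) - 1 ≡ 12. → (6, 12)
8P: (6, 12) + (6, 7): same x and y₁ ≡ -y₂, so the sum is ∞.
8P = ∞, so the order is 8.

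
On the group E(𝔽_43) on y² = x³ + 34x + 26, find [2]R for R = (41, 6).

(39, 16)

tangent at (41, 6): λ = (3·41² + 34)/(2·6) ≡ 3/12. 12⁻¹ ≡ 18 (mod 43), so λ ≡ 3·18 ≡ 11.
  x = λ² - 41 - 41 = 121 - 82 ≡ 39; y = λ·(41 - 39) - 6 ≡ 16. → (39, 16)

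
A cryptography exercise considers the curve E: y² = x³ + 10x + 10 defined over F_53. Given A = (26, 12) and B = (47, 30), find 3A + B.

(21, 10)

First 3A:
Repeated addition: build up to 3A.
2A: tangent at (26, 12): λ = (3·26² + 10)/(2·12) ≡ 24/24. 24⁻¹ ≡ 42 (mod 53) since 24·42 = 1008 ≡ 1, so λ ≡ 24·42 ≡ 1.
  x = λ² - 26 - 26 = 1 - 52 ≡ 2; y = λ·(26 - 2) - 12 ≡ 12. → (2, 12)
3A: (2, 12) + (26, 12). λ = (12 - 12)/(26 - 2) ≡ 0/24 mod 53. 24⁻¹ ≡ 42 (mod 53) since 24·42 = 1008 ≡ 1, so λ ≡ 0.
  x = λ² - 2 - 26 = 0 - 28 ≡ 25; y = λ·(2 - 25) - 12 ≡ 41. → (25, 41)
3A = (25, 41).
Finally 3A + B:
(25, 41) + (47, 30). λ = (30 - 41)/(47 - 25) ≡ 42/22 mod 53. 22⁻¹ ≡ 41 (mod 53), so λ ≡ 26.
  x = λ² - 25 - 47 = 676 - 72 ≡ 21; y = λ·(25 - 21) - 41 ≡ 10. → (21, 10)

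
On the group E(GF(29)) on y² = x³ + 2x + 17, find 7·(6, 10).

O

Write Q = (6, 10).
Double-and-add on 7 = (111)₂. Start with Q = (6, 10) for the leading 1-bit.
double: tangent at (6, 10): λ = (3·6² + 2)/(2·10) ≡ 23/20. 20⁻¹ ≡ 16 (mod 29), so λ ≡ 23·16 ≡ 20.
  x = λ² - 6 - 6 = 400 - 12 ≡ 11; y = λ·(6 - 11) - 10 ≡ 6. → (11, 6)
add Q: (11, 6) + (6, 10). λ = (10 - 6)/(6 - 11) ≡ 4/24 mod 29. 24⁻¹ ≡ 23 (mod 29), so λ ≡ 5.
  x = λ² - 11 - 6 = 25 - 17 ≡ 8; y = λ·(11 - 8) - 6 ≡ 9. → (8, 9)
double: tangent at (8, 9): λ = (3·8² + 2)/(2·9) ≡ 20/18. 18⁻¹ ≡ 21 (mod 29), so λ ≡ 20·21 ≡ 14.
  x = λ² - 8 - 8 = 196 - 16 ≡ 6; y = λ·(8 - 6) - 9 ≡ 19. → (6, 19)
add Q: (6, 19) + (6, 10): same x and y₁ ≡ -y₂, so the sum is 𝒪.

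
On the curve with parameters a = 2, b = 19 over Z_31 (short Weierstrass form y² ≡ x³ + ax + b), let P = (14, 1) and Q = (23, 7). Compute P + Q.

(22, 4)

(14, 1) + (23, 7). λ = (7 - 1)/(23 - 14) ≡ 6/9 mod 31. 9⁻¹ ≡ 7 (mod 31), so λ ≡ 11.
  x = λ² - 14 - 23 = 121 - 37 ≡ 22; y = λ·(14 - 22) - 1 ≡ 4. → (22, 4)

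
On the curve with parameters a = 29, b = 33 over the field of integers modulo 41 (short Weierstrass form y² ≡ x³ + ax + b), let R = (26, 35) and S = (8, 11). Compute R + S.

(26, 35) + (8, 11). λ = (11 - 35)/(8 - 26) ≡ 17/23 mod 41. 23⁻¹ ≡ 25 (mod 41) since 23·25 = 575 ≡ 1, so λ ≡ 15.
  x = λ² - 26 - 8 = 225 - 34 ≡ 27; y = λ·(26 - 27) - 35 ≡ 32. → (27, 32)

(27, 32)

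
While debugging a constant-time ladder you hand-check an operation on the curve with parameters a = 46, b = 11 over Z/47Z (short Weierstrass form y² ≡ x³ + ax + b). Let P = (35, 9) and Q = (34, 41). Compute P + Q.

(15, 9)

(35, 9) + (34, 41). λ = (41 - 9)/(34 - 35) ≡ 32/46 mod 47. 46⁻¹ ≡ 46 (mod 47), so λ ≡ 15.
  x = λ² - 35 - 34 = 225 - 69 ≡ 15; y = λ·(35 - 15) - 9 ≡ 9. → (15, 9)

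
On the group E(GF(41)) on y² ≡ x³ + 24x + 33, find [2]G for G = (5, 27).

tangent at (5, 27): λ = (3·5² + 24)/(2·27) ≡ 17/13. 13⁻¹ ≡ 19 (mod 41), so λ ≡ 17·19 ≡ 36.
  x = λ² - 5 - 5 = 1296 - 10 ≡ 15; y = λ·(5 - 15) - 27 ≡ 23. → (15, 23)

(15, 23)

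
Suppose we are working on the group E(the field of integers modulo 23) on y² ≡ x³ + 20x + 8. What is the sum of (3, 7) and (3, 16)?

O

The two points share x = 3 and their y-coordinates satisfy 7 + 16 ≡ 0 (mod 23), so they are inverses. Their sum is O.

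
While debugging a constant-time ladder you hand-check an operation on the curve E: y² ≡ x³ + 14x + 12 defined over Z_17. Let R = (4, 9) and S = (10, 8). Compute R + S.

(4, 9) + (10, 8). λ = (8 - 9)/(10 - 4) ≡ 16/6 mod 17. 6⁻¹ ≡ 3 (mod 17), so λ ≡ 14.
  x = λ² - 4 - 10 = 196 - 14 ≡ 12; y = λ·(4 - 12) - 9 ≡ 15. → (12, 15)

(12, 15)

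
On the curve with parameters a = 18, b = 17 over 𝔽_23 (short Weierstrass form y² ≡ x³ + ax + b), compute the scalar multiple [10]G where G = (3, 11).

Repeated addition: build up to 10G.
2G: tangent at (3, 11): λ = (3·3² + 18)/(2·11) ≡ 22/22. 22⁻¹ ≡ 22 (mod 23), so λ ≡ 22·22 ≡ 1.
  x = λ² - 3 - 3 = 1 - 6 ≡ 18; y = λ·(3 - 18) - 11 ≡ 20. → (18, 20)
3G: (18, 20) + (3, 11). λ = (11 - 20)/(3 - 18) ≡ 14/8 mod 23. 8⁻¹ ≡ 3 (mod 23) since 8·3 = 24 ≡ 1, so λ ≡ 19.
  x = λ² - 18 - 3 = 361 - 21 ≡ 18; y = λ·(18 - 18) - 20 ≡ 3. → (18, 3)
4G: (18, 3) + (3, 11). λ = (11 - 3)/(3 - 18) ≡ 8/8 mod 23. 8⁻¹ ≡ 3 (mod 23) since 8·3 = 24 ≡ 1, so λ ≡ 1.
  x = λ² - 18 - 3 = 1 - 21 ≡ 3; y = λ·(18 - 3) - 3 ≡ 12. → (3, 12)
5G: (3, 12) + (3, 11): same x and y₁ ≡ -y₂, so the sum is 𝒪.
6G: 𝒪 + (3, 11) = (3, 11) (identity).
7G: tangent at (3, 11): λ = (3·3² + 18)/(2·11) ≡ 22/22. 22⁻¹ ≡ 22 (mod 23) since 22·22 = 484 ≡ 1, so λ ≡ 22·22 ≡ 1.
  x = λ² - 3 - 3 = 1 - 6 ≡ 18; y = λ·(3 - 18) - 11 ≡ 20. → (18, 20)
8G: (18, 20) + (3, 11). λ = (11 - 20)/(3 - 18) ≡ 14/8 mod 23. 8⁻¹ ≡ 3 (mod 23) since 8·3 = 24 ≡ 1, so λ ≡ 19.
  x = λ² - 18 - 3 = 361 - 21 ≡ 18; y = λ·(18 - 18) - 20 ≡ 3. → (18, 3)
9G: (18, 3) + (3, 11). λ = (11 - 3)/(3 - 18) ≡ 8/8 mod 23. 8⁻¹ ≡ 3 (mod 23), so λ ≡ 1.
  x = λ² - 18 - 3 = 1 - 21 ≡ 3; y = λ·(18 - 3) - 3 ≡ 12. → (3, 12)
10G: (3, 12) + (3, 11): same x and y₁ ≡ -y₂, so the sum is 𝒪.

O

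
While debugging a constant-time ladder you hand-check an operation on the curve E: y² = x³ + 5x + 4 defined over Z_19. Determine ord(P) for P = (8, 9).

2P: tangent at (8, 9): λ = (3·8² + 5)/(2·9) ≡ 7/18. 18⁻¹ ≡ 18 (mod 19), so λ ≡ 7·18 ≡ 12.
  x = λ² - 8 - 8 = 144 - 16 ≡ 14; y = λ·(8 - 14) - 9 ≡ 14. → (14, 14)
3P: (14, 14) + (8, 9). λ = (9 - 14)/(8 - 14) ≡ 14/13 mod 19. 13⁻¹ ≡ 3 (mod 19), so λ ≡ 4.
  x = λ² - 14 - 8 = 16 - 22 ≡ 13; y = λ·(14 - 13) - 14 ≡ 9. → (13, 9)
4P: (13, 9) + (8, 9). λ = (9 - 9)/(8 - 13) ≡ 0/14 mod 19. 14⁻¹ ≡ 15 (mod 19) since 14·15 = 210 ≡ 1, so λ ≡ 0.
  x = λ² - 13 - 8 = 0 - 21 ≡ 17; y = λ·(13 - 17) - 9 ≡ 10. → (17, 10)
5P: (17, 10) + (8, 9). λ = (9 - 10)/(8 - 17) ≡ 18/10 mod 19. 10⁻¹ ≡ 2 (mod 19) since 10·2 = 20 ≡ 1, so λ ≡ 17.
  x = λ² - 17 - 8 = 289 - 25 ≡ 17; y = λ·(17 - 17) - 10 ≡ 9. → (17, 9)
6P: (17, 9) + (8, 9). λ = (9 - 9)/(8 - 17) ≡ 0/10 mod 19. 10⁻¹ ≡ 2 (mod 19) since 10·2 = 20 ≡ 1, so λ ≡ 0.
  x = λ² - 17 - 8 = 0 - 25 ≡ 13; y = λ·(17 - 13) - 9 ≡ 10. → (13, 10)
7P: (13, 10) + (8, 9). λ = (9 - 10)/(8 - 13) ≡ 18/14 mod 19. 14⁻¹ ≡ 15 (mod 19), so λ ≡ 4.
  x = λ² - 13 - 8 = 16 - 21 ≡ 14; y = λ·(13 - 14) - 10 ≡ 5. → (14, 5)
8P: (14, 5) + (8, 9). λ = (9 - 5)/(8 - 14) ≡ 4/13 mod 19. 13⁻¹ ≡ 3 (mod 19), so λ ≡ 12.
  x = λ² - 14 - 8 = 144 - 22 ≡ 8; y = λ·(14 - 8) - 5 ≡ 10. → (8, 10)
9P: (8, 10) + (8, 9): same x and y₁ ≡ -y₂, so the sum is 𝒪.
9P = 𝒪, so the order is 9.

9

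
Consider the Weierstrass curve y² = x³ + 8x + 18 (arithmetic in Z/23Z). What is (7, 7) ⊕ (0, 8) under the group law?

(7, 7) + (0, 8). λ = (8 - 7)/(0 - 7) ≡ 1/16 mod 23. 16⁻¹ ≡ 13 (mod 23), so λ ≡ 13.
  x = λ² - 7 - 0 = 169 - 7 ≡ 1; y = λ·(7 - 1) - 7 ≡ 2. → (1, 2)

(1, 2)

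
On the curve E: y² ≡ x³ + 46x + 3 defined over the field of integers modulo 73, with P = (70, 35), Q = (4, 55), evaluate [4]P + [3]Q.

(60, 37)

First 4P:
Double-and-add on 4 = (100)₂. Start with P = (70, 35) for the leading 1-bit.
double: tangent at (70, 35): λ = (3·70² + 46)/(2·35) ≡ 0/70. 70⁻¹ ≡ 24 (mod 73) since 70·24 = 1680 ≡ 1, so λ ≡ 0·24 ≡ 0.
  x = λ² - 70 - 70 = 0 - 140 ≡ 6; y = λ·(70 - 6) - 35 ≡ 38. → (6, 38)
double: tangent at (6, 38): λ = (3·6² + 46)/(2·38) ≡ 8/3. 3⁻¹ ≡ 49 (mod 73), so λ ≡ 8·49 ≡ 27.
  x = λ² - 6 - 6 = 729 - 12 ≡ 60; y = λ·(6 - 60) - 38 ≡ 37. → (60, 37)
4P = (60, 37).
Next 3Q:
Repeated addition: build up to 3Q.
2Q: tangent at (4, 55): λ = (3·4² + 46)/(2·55) ≡ 21/37. 37⁻¹ ≡ 2 (mod 73) since 37·2 = 74 ≡ 1, so λ ≡ 21·2 ≡ 42.
  x = λ² - 4 - 4 = 1764 - 8 ≡ 4; y = λ·(4 - 4) - 55 ≡ 18. → (4, 18)
3Q: (4, 18) + (4, 55): same x and y₁ ≡ -y₂, so the sum is O.
3Q = O.
Finally 4P + 3Q:
(60, 37) + O = (60, 37) (identity).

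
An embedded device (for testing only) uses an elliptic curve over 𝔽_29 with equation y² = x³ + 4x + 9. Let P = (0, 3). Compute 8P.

Repeated addition: build up to 8P.
2P: tangent at (0, 3): λ = (3·0² + 4)/(2·3) ≡ 4/6. 6⁻¹ ≡ 5 (mod 29) since 6·5 = 30 ≡ 1, so λ ≡ 4·5 ≡ 20.
  x = λ² - 0 - 0 = 400 - 0 ≡ 23; y = λ·(0 - 23) - 3 ≡ 1. → (23, 1)
3P: (23, 1) + (0, 3). λ = (3 - 1)/(0 - 23) ≡ 2/6 mod 29. 6⁻¹ ≡ 5 (mod 29) since 6·5 = 30 ≡ 1, so λ ≡ 10.
  x = λ² - 23 - 0 = 100 - 23 ≡ 19; y = λ·(23 - 19) - 1 ≡ 10. → (19, 10)
4P: (19, 10) + (0, 3). λ = (3 - 10)/(0 - 19) ≡ 22/10 mod 29. 10⁻¹ ≡ 3 (mod 29), so λ ≡ 8.
  x = λ² - 19 - 0 = 64 - 19 ≡ 16; y = λ·(19 - 16) - 10 ≡ 14. → (16, 14)
5P: (16, 14) + (0, 3). λ = (3 - 14)/(0 - 16) ≡ 18/13 mod 29. 13⁻¹ ≡ 9 (mod 29), so λ ≡ 17.
  x = λ² - 16 - 0 = 289 - 16 ≡ 12; y = λ·(16 - 12) - 14 ≡ 25. → (12, 25)
6P: (12, 25) + (0, 3). λ = (3 - 25)/(0 - 12) ≡ 7/17 mod 29. 17⁻¹ ≡ 12 (mod 29), so λ ≡ 26.
  x = λ² - 12 - 0 = 676 - 12 ≡ 26; y = λ·(12 - 26) - 25 ≡ 17. → (26, 17)
7P: (26, 17) + (0, 3). λ = (3 - 17)/(0 - 26) ≡ 15/3 mod 29. 3⁻¹ ≡ 10 (mod 29) since 3·10 = 30 ≡ 1, so λ ≡ 5.
  x = λ² - 26 - 0 = 25 - 26 ≡ 28; y = λ·(26 - 28) - 17 ≡ 2. → (28, 2)
8P: (28, 2) + (0, 3). λ = (3 - 2)/(0 - 28) ≡ 1/1 mod 29. 1⁻¹ ≡ 1 (mod 29), so λ ≡ 1.
  x = λ² - 28 - 0 = 1 - 28 ≡ 2; y = λ·(28 - 2) - 2 ≡ 24. → (2, 24)

(2, 24)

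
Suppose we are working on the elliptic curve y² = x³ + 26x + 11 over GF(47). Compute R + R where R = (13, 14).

(29, 44)

tangent at (13, 14): λ = (3·13² + 26)/(2·14) ≡ 16/28. 28⁻¹ ≡ 42 (mod 47), so λ ≡ 16·42 ≡ 14.
  x = λ² - 13 - 13 = 196 - 26 ≡ 29; y = λ·(13 - 29) - 14 ≡ 44. → (29, 44)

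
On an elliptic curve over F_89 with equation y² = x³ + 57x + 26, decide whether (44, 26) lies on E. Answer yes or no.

yes

y² = 26² ≡ 53; x³ + 57x + 26 = 87718 ≡ 53 (mod 89). 53 = 53.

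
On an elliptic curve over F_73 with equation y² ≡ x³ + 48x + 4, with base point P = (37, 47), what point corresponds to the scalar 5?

Repeated addition: build up to 5P.
2P: tangent at (37, 47): λ = (3·37² + 48)/(2·47) ≡ 67/21. 21⁻¹ ≡ 7 (mod 73), so λ ≡ 67·7 ≡ 31.
  x = λ² - 37 - 37 = 961 - 74 ≡ 11; y = λ·(37 - 11) - 47 ≡ 29. → (11, 29)
3P: (11, 29) + (37, 47). λ = (47 - 29)/(37 - 11) ≡ 18/26 mod 73. 26⁻¹ ≡ 59 (mod 73) since 26·59 = 1534 ≡ 1, so λ ≡ 40.
  x = λ² - 11 - 37 = 1600 - 48 ≡ 19; y = λ·(11 - 19) - 29 ≡ 16. → (19, 16)
4P: (19, 16) + (37, 47). λ = (47 - 16)/(37 - 19) ≡ 31/18 mod 73. 18⁻¹ ≡ 69 (mod 73) since 18·69 = 1242 ≡ 1, so λ ≡ 22.
  x = λ² - 19 - 37 = 484 - 56 ≡ 63; y = λ·(19 - 63) - 16 ≡ 38. → (63, 38)
5P: (63, 38) + (37, 47). λ = (47 - 38)/(37 - 63) ≡ 9/47 mod 73. 47⁻¹ ≡ 14 (mod 73) since 47·14 = 658 ≡ 1, so λ ≡ 53.
  x = λ² - 63 - 37 = 2809 - 100 ≡ 8; y = λ·(63 - 8) - 38 ≡ 30. → (8, 30)

(8, 30)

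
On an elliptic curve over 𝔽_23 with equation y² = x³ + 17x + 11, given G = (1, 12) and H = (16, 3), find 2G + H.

(18, 13)

First 2G:
Repeated addition: build up to 2G.
2G: tangent at (1, 12): λ = (3·1² + 17)/(2·12) ≡ 20/1. 1⁻¹ ≡ 1 (mod 23), so λ ≡ 20·1 ≡ 20.
  x = λ² - 1 - 1 = 400 - 2 ≡ 7; y = λ·(1 - 7) - 12 ≡ 6. → (7, 6)
2G = (7, 6).
Finally 2G + H:
(7, 6) + (16, 3). λ = (3 - 6)/(16 - 7) ≡ 20/9 mod 23. 9⁻¹ ≡ 18 (mod 23), so λ ≡ 15.
  x = λ² - 7 - 16 = 225 - 23 ≡ 18; y = λ·(7 - 18) - 6 ≡ 13. → (18, 13)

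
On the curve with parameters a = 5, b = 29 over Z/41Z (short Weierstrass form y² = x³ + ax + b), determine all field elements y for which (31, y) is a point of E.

2, 39

x³ + 5x + 29 = 29975 ≡ 4 (mod 41).
Square roots of 4 mod 41: 2 and 39 (since 2² = 4 ≡ 4).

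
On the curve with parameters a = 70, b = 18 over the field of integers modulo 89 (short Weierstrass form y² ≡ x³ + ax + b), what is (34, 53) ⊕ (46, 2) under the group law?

(66, 83)

(34, 53) + (46, 2). λ = (2 - 53)/(46 - 34) ≡ 38/12 mod 89. 12⁻¹ ≡ 52 (mod 89) since 12·52 = 624 ≡ 1, so λ ≡ 18.
  x = λ² - 34 - 46 = 324 - 80 ≡ 66; y = λ·(34 - 66) - 53 ≡ 83. → (66, 83)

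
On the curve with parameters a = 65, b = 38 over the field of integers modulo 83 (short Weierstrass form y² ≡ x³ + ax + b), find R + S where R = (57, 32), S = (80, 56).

(69, 6)

(57, 32) + (80, 56). λ = (56 - 32)/(80 - 57) ≡ 24/23 mod 83. 23⁻¹ ≡ 65 (mod 83) since 23·65 = 1495 ≡ 1, so λ ≡ 66.
  x = λ² - 57 - 80 = 4356 - 137 ≡ 69; y = λ·(57 - 69) - 32 ≡ 6. → (69, 6)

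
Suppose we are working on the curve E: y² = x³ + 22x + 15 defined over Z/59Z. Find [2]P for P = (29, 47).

(47, 18)

tangent at (29, 47): λ = (3·29² + 22)/(2·47) ≡ 8/35. 35⁻¹ ≡ 27 (mod 59), so λ ≡ 8·27 ≡ 39.
  x = λ² - 29 - 29 = 1521 - 58 ≡ 47; y = λ·(29 - 47) - 47 ≡ 18. → (47, 18)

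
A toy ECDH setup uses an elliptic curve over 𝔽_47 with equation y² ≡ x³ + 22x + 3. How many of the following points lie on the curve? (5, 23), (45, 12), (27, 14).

(5, 23): 23² ≡ 12, rhs ≡ 3 → off.
(45, 12): 12² ≡ 3, rhs ≡ 45 → off.
(27, 14): 14² ≡ 8, rhs ≡ 23 → off.

0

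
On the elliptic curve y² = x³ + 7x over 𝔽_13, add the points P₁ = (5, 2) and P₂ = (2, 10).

(5, 2) + (2, 10). λ = (10 - 2)/(2 - 5) ≡ 8/10 mod 13. 10⁻¹ ≡ 4 (mod 13), so λ ≡ 6.
  x = λ² - 5 - 2 = 36 - 7 ≡ 3; y = λ·(5 - 3) - 2 ≡ 10. → (3, 10)

(3, 10)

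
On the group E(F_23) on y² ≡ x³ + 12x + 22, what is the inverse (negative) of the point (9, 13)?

(9, 10)

-(9, 13) = (9, -13 mod 23) = (9, 10).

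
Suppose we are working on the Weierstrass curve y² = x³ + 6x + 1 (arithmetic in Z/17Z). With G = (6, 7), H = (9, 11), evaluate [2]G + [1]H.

(12, 4)

First 2G:
Repeated addition: build up to 2G.
2G: tangent at (6, 7): λ = (3·6² + 6)/(2·7) ≡ 12/14. 14⁻¹ ≡ 11 (mod 17), so λ ≡ 12·11 ≡ 13.
  x = λ² - 6 - 6 = 169 - 12 ≡ 4; y = λ·(6 - 4) - 7 ≡ 2. → (4, 2)
2G = (4, 2).
Finally 2G + H:
(4, 2) + (9, 11). λ = (11 - 2)/(9 - 4) ≡ 9/5 mod 17. 5⁻¹ ≡ 7 (mod 17), so λ ≡ 12.
  x = λ² - 4 - 9 = 144 - 13 ≡ 12; y = λ·(4 - 12) - 2 ≡ 4. → (12, 4)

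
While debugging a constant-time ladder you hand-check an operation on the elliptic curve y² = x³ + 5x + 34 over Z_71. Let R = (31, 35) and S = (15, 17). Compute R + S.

(31, 35) + (15, 17). λ = (17 - 35)/(15 - 31) ≡ 53/55 mod 71. 55⁻¹ ≡ 31 (mod 71), so λ ≡ 10.
  x = λ² - 31 - 15 = 100 - 46 ≡ 54; y = λ·(31 - 54) - 35 ≡ 19. → (54, 19)

(54, 19)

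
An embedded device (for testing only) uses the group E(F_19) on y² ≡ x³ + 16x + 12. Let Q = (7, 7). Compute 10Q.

Repeated addition: build up to 10Q.
2Q: tangent at (7, 7): λ = (3·7² + 16)/(2·7) ≡ 11/14. 14⁻¹ ≡ 15 (mod 19), so λ ≡ 11·15 ≡ 13.
  x = λ² - 7 - 7 = 169 - 14 ≡ 3; y = λ·(7 - 3) - 7 ≡ 7. → (3, 7)
3Q: (3, 7) + (7, 7). λ = (7 - 7)/(7 - 3) ≡ 0/4 mod 19. 4⁻¹ ≡ 5 (mod 19) since 4·5 = 20 ≡ 1, so λ ≡ 0.
  x = λ² - 3 - 7 = 0 - 10 ≡ 9; y = λ·(3 - 9) - 7 ≡ 12. → (9, 12)
4Q: (9, 12) + (7, 7). λ = (7 - 12)/(7 - 9) ≡ 14/17 mod 19. 17⁻¹ ≡ 9 (mod 19) since 17·9 = 153 ≡ 1, so λ ≡ 12.
  x = λ² - 9 - 7 = 144 - 16 ≡ 14; y = λ·(9 - 14) - 12 ≡ 4. → (14, 4)
5Q: (14, 4) + (7, 7). λ = (7 - 4)/(7 - 14) ≡ 3/12 mod 19. 12⁻¹ ≡ 8 (mod 19), so λ ≡ 5.
  x = λ² - 14 - 7 = 25 - 21 ≡ 4; y = λ·(14 - 4) - 4 ≡ 8. → (4, 8)
6Q: (4, 8) + (7, 7). λ = (7 - 8)/(7 - 4) ≡ 18/3 mod 19. 3⁻¹ ≡ 13 (mod 19), so λ ≡ 6.
  x = λ² - 4 - 7 = 36 - 11 ≡ 6; y = λ·(4 - 6) - 8 ≡ 18. → (6, 18)
7Q: (6, 18) + (7, 7). λ = (7 - 18)/(7 - 6) ≡ 8/1 mod 19. 1⁻¹ ≡ 1 (mod 19) since 1·1 = 1 ≡ 1, so λ ≡ 8.
  x = λ² - 6 - 7 = 64 - 13 ≡ 13; y = λ·(6 - 13) - 18 ≡ 2. → (13, 2)
8Q: (13, 2) + (7, 7). λ = (7 - 2)/(7 - 13) ≡ 5/13 mod 19. 13⁻¹ ≡ 3 (mod 19) since 13·3 = 39 ≡ 1, so λ ≡ 15.
  x = λ² - 13 - 7 = 225 - 20 ≡ 15; y = λ·(13 - 15) - 2 ≡ 6. → (15, 6)
9Q: (15, 6) + (7, 7). λ = (7 - 6)/(7 - 15) ≡ 1/11 mod 19. 11⁻¹ ≡ 7 (mod 19), so λ ≡ 7.
  x = λ² - 15 - 7 = 49 - 22 ≡ 8; y = λ·(15 - 8) - 6 ≡ 5. → (8, 5)
10Q: (8, 5) + (7, 7). λ = (7 - 5)/(7 - 8) ≡ 2/18 mod 19. 18⁻¹ ≡ 18 (mod 19) since 18·18 = 324 ≡ 1, so λ ≡ 17.
  x = λ² - 8 - 7 = 289 - 15 ≡ 8; y = λ·(8 - 8) - 5 ≡ 14. → (8, 14)

(8, 14)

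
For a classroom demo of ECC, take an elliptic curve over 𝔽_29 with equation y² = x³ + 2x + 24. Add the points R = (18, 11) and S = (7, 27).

(18, 11) + (7, 27). λ = (27 - 11)/(7 - 18) ≡ 16/18 mod 29. 18⁻¹ ≡ 21 (mod 29), so λ ≡ 17.
  x = λ² - 18 - 7 = 289 - 25 ≡ 3; y = λ·(18 - 3) - 11 ≡ 12. → (3, 12)

(3, 12)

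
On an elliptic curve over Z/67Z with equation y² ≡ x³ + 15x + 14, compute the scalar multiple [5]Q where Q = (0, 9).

Double-and-add on 5 = (101)₂. Start with Q = (0, 9) for the leading 1-bit.
double: tangent at (0, 9): λ = (3·0² + 15)/(2·9) ≡ 15/18. 18⁻¹ ≡ 41 (mod 67), so λ ≡ 15·41 ≡ 12.
  x = λ² - 0 - 0 = 144 - 0 ≡ 10; y = λ·(0 - 10) - 9 ≡ 5. → (10, 5)
double: tangent at (10, 5): λ = (3·10² + 15)/(2·5) ≡ 47/10. 10⁻¹ ≡ 47 (mod 67) since 10·47 = 470 ≡ 1, so λ ≡ 47·47 ≡ 65.
  x = λ² - 10 - 10 = 4225 - 20 ≡ 51; y = λ·(10 - 51) - 5 ≡ 10. → (51, 10)
add Q: (51, 10) + (0, 9). λ = (9 - 10)/(0 - 51) ≡ 66/16 mod 67. 16⁻¹ ≡ 21 (mod 67), so λ ≡ 46.
  x = λ² - 51 - 0 = 2116 - 51 ≡ 55; y = λ·(51 - 55) - 10 ≡ 7. → (55, 7)

(55, 7)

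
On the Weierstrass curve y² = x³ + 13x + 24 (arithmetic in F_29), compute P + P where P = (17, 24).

(25, 13)

tangent at (17, 24): λ = (3·17² + 13)/(2·24) ≡ 10/19. 19⁻¹ ≡ 26 (mod 29), so λ ≡ 10·26 ≡ 28.
  x = λ² - 17 - 17 = 784 - 34 ≡ 25; y = λ·(17 - 25) - 24 ≡ 13. → (25, 13)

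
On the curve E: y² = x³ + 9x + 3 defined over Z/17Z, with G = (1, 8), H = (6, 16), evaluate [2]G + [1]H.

First 2G:
Repeated addition: build up to 2G.
2G: tangent at (1, 8): λ = (3·1² + 9)/(2·8) ≡ 12/16. 16⁻¹ ≡ 16 (mod 17) since 16·16 = 256 ≡ 1, so λ ≡ 12·16 ≡ 5.
  x = λ² - 1 - 1 = 25 - 2 ≡ 6; y = λ·(1 - 6) - 8 ≡ 1. → (6, 1)
2G = (6, 1).
Finally 2G + H:
(6, 1) + (6, 16): same x and y₁ ≡ -y₂, so the sum is the point at infinity.

O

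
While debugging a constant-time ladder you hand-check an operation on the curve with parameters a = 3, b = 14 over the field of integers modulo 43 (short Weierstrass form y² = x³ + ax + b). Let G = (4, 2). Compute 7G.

Repeated addition: build up to 7G.
2G: tangent at (4, 2): λ = (3·4² + 3)/(2·2) ≡ 8/4. 4⁻¹ ≡ 11 (mod 43), so λ ≡ 8·11 ≡ 2.
  x = λ² - 4 - 4 = 4 - 8 ≡ 39; y = λ·(4 - 39) - 2 ≡ 14. → (39, 14)
3G: (39, 14) + (4, 2). λ = (2 - 14)/(4 - 39) ≡ 31/8 mod 43. 8⁻¹ ≡ 27 (mod 43) since 8·27 = 216 ≡ 1, so λ ≡ 20.
  x = λ² - 39 - 4 = 400 - 43 ≡ 13; y = λ·(39 - 13) - 14 ≡ 33. → (13, 33)
4G: (13, 33) + (4, 2). λ = (2 - 33)/(4 - 13) ≡ 12/34 mod 43. 34⁻¹ ≡ 19 (mod 43), so λ ≡ 13.
  x = λ² - 13 - 4 = 169 - 17 ≡ 23; y = λ·(13 - 23) - 33 ≡ 9. → (23, 9)
5G: (23, 9) + (4, 2). λ = (2 - 9)/(4 - 23) ≡ 36/24 mod 43. 24⁻¹ ≡ 9 (mod 43) since 24·9 = 216 ≡ 1, so λ ≡ 23.
  x = λ² - 23 - 4 = 529 - 27 ≡ 29; y = λ·(23 - 29) - 9 ≡ 25. → (29, 25)
6G: (29, 25) + (4, 2). λ = (2 - 25)/(4 - 29) ≡ 20/18 mod 43. 18⁻¹ ≡ 12 (mod 43), so λ ≡ 25.
  x = λ² - 29 - 4 = 625 - 33 ≡ 33; y = λ·(29 - 33) - 25 ≡ 4. → (33, 4)
7G: (33, 4) + (4, 2). λ = (2 - 4)/(4 - 33) ≡ 41/14 mod 43. 14⁻¹ ≡ 40 (mod 43), so λ ≡ 6.
  x = λ² - 33 - 4 = 36 - 37 ≡ 42; y = λ·(33 - 42) - 4 ≡ 28. → (42, 28)

(42, 28)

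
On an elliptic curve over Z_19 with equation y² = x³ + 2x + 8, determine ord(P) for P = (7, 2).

2P: tangent at (7, 2): λ = (3·7² + 2)/(2·2) ≡ 16/4. 4⁻¹ ≡ 5 (mod 19) since 4·5 = 20 ≡ 1, so λ ≡ 16·5 ≡ 4.
  x = λ² - 7 - 7 = 16 - 14 ≡ 2; y = λ·(7 - 2) - 2 ≡ 18. → (2, 18)
3P: (2, 18) + (7, 2). λ = (2 - 18)/(7 - 2) ≡ 3/5 mod 19. 5⁻¹ ≡ 4 (mod 19), so λ ≡ 12.
  x = λ² - 2 - 7 = 144 - 9 ≡ 2; y = λ·(2 - 2) - 18 ≡ 1. → (2, 1)
4P: (2, 1) + (7, 2). λ = (2 - 1)/(7 - 2) ≡ 1/5 mod 19. 5⁻¹ ≡ 4 (mod 19), so λ ≡ 4.
  x = λ² - 2 - 7 = 16 - 9 ≡ 7; y = λ·(2 - 7) - 1 ≡ 17. → (7, 17)
5P: (7, 17) + (7, 2): same x and y₁ ≡ -y₂, so the sum is 𝒪.
5P = 𝒪, so the order is 5.

5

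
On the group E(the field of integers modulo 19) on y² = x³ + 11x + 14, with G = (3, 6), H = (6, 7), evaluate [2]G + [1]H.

(5, 2)

First 2G:
Repeated addition: build up to 2G.
2G: tangent at (3, 6): λ = (3·3² + 11)/(2·6) ≡ 0/12. 12⁻¹ ≡ 8 (mod 19) since 12·8 = 96 ≡ 1, so λ ≡ 0·8 ≡ 0.
  x = λ² - 3 - 3 = 0 - 6 ≡ 13; y = λ·(3 - 13) - 6 ≡ 13. → (13, 13)
2G = (13, 13).
Finally 2G + H:
(13, 13) + (6, 7). λ = (7 - 13)/(6 - 13) ≡ 13/12 mod 19. 12⁻¹ ≡ 8 (mod 19), so λ ≡ 9.
  x = λ² - 13 - 6 = 81 - 19 ≡ 5; y = λ·(13 - 5) - 13 ≡ 2. → (5, 2)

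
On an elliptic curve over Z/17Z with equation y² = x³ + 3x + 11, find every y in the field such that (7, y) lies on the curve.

x³ + 3x + 11 = 375 ≡ 1 (mod 17).
Square roots of 1 mod 17: 1 and 16 (since 1² = 1 ≡ 1).

1, 16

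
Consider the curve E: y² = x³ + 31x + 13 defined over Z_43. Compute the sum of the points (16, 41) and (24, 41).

(3, 2)

(16, 41) + (24, 41). λ = (41 - 41)/(24 - 16) ≡ 0/8 mod 43. 8⁻¹ ≡ 27 (mod 43), so λ ≡ 0.
  x = λ² - 16 - 24 = 0 - 40 ≡ 3; y = λ·(16 - 3) - 41 ≡ 2. → (3, 2)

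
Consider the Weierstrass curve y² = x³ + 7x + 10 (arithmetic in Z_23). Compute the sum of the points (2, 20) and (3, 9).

(2, 20) + (3, 9). λ = (9 - 20)/(3 - 2) ≡ 12/1 mod 23. 1⁻¹ ≡ 1 (mod 23), so λ ≡ 12.
  x = λ² - 2 - 3 = 144 - 5 ≡ 1; y = λ·(2 - 1) - 20 ≡ 15. → (1, 15)

(1, 15)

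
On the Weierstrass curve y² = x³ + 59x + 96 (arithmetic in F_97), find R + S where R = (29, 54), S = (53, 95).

(29, 54) + (53, 95). λ = (95 - 54)/(53 - 29) ≡ 41/24 mod 97. 24⁻¹ ≡ 93 (mod 97), so λ ≡ 30.
  x = λ² - 29 - 53 = 900 - 82 ≡ 42; y = λ·(29 - 42) - 54 ≡ 41. → (42, 41)

(42, 41)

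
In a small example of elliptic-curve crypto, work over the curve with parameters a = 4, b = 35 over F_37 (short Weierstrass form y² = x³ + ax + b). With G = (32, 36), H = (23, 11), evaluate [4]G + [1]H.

(17, 24)

First 4G:
Double-and-add on 4 = (100)₂. Start with G = (32, 36) for the leading 1-bit.
double: tangent at (32, 36): λ = (3·32² + 4)/(2·36) ≡ 5/35. 35⁻¹ ≡ 18 (mod 37) since 35·18 = 630 ≡ 1, so λ ≡ 5·18 ≡ 16.
  x = λ² - 32 - 32 = 256 - 64 ≡ 7; y = λ·(32 - 7) - 36 ≡ 31. → (7, 31)
double: tangent at (7, 31): λ = (3·7² + 4)/(2·31) ≡ 3/25. 25⁻¹ ≡ 3 (mod 37) since 25·3 = 75 ≡ 1, so λ ≡ 3·3 ≡ 9.
  x = λ² - 7 - 7 = 81 - 14 ≡ 30; y = λ·(7 - 30) - 31 ≡ 21. → (30, 21)
4G = (30, 21).
Finally 4G + H:
(30, 21) + (23, 11). λ = (11 - 21)/(23 - 30) ≡ 27/30 mod 37. 30⁻¹ ≡ 21 (mod 37) since 30·21 = 630 ≡ 1, so λ ≡ 12.
  x = λ² - 30 - 23 = 144 - 53 ≡ 17; y = λ·(30 - 17) - 21 ≡ 24. → (17, 24)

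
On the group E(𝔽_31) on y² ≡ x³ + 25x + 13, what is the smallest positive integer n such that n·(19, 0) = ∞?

2

2P: (19, 0) + (19, 0): same x and y₁ ≡ -y₂, so the sum is ∞.
2P = ∞, so the order is 2.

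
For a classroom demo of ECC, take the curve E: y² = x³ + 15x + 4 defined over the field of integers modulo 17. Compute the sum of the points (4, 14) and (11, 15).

(4, 14) + (11, 15). λ = (15 - 14)/(11 - 4) ≡ 1/7 mod 17. 7⁻¹ ≡ 5 (mod 17), so λ ≡ 5.
  x = λ² - 4 - 11 = 25 - 15 ≡ 10; y = λ·(4 - 10) - 14 ≡ 7. → (10, 7)

(10, 7)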